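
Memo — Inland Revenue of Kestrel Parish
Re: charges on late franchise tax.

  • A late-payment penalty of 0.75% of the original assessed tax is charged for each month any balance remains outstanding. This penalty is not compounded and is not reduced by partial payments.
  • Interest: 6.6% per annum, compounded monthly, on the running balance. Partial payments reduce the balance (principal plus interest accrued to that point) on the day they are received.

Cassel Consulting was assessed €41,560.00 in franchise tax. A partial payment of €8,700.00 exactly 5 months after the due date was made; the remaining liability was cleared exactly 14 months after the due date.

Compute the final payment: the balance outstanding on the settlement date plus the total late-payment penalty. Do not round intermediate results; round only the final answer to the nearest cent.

Monthly rate = 6.6% ÷ 12 = 0.55%
Balance at month 5: €41,560.0000 × (1 + 0.0055)^5 = €42,715.5412…
After €8,700.00 payment: €42,715.5412… − €8,700.00 = €34,015.5412…
Balance at month 14: €34,015.5412… × (1 + 0.0055)^9 = €35,736.8328…
Penalty: 14 × 0.75% × €41,560.00 = €4,363.80
Final settlement = outstanding balance + penalty = €35,736.8328… + €4,363.80 = €40,100.63

€40,100.63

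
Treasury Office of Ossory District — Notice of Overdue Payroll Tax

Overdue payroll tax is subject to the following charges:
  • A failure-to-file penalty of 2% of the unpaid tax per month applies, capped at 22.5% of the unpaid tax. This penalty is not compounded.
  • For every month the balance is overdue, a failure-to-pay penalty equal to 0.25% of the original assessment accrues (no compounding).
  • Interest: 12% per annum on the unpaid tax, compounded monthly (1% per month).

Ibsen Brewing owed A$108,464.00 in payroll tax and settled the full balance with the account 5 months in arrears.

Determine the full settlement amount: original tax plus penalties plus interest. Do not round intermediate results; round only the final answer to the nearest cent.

Failure-to-file: 5 × 2% × A$108,464.00 = A$10,846.40 (under the 22.5% cap)
Failure-to-pay penalty = 0.25% × A$108,464.00 × 5 mo = A$1,355.80
Interest: A$108,464.00 × ((1 + 0.01)^5 − 1) = A$108,464.00 × 0.0510101… = A$5,532.7541…
Total = A$108,464.00 + A$12,202.2000 + A$5,532.7541… = A$126,198.95

A$126,198.95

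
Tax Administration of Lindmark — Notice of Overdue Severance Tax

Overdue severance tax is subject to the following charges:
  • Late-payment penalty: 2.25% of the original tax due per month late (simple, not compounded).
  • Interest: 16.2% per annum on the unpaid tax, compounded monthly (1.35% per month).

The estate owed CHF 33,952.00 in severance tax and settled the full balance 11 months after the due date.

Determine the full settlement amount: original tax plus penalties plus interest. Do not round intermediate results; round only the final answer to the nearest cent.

Late-payment penalty = 2.25% × CHF 33,952.00 × 11 mo = CHF 8,403.12
Interest: CHF 33,952.00 × ((1 + 0.0135)^11 − 1) = CHF 33,952.00 × 0.1589409… = CHF 5,396.3609…
Total = CHF 33,952.00 + CHF 8,403.1200 + CHF 5,396.3609… = CHF 47,751.48

CHF 47,751.48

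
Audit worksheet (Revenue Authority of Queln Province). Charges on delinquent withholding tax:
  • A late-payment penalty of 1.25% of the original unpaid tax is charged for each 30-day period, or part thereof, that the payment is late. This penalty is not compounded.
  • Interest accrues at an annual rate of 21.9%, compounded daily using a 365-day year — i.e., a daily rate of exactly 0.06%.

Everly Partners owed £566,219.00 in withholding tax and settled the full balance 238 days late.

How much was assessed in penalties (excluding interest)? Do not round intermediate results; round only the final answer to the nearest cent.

£56,621.90

Penalty periods: ⌈238/30⌉ = 8; penalty = 8 × 1.25% × £566,219.00 = £56,621.90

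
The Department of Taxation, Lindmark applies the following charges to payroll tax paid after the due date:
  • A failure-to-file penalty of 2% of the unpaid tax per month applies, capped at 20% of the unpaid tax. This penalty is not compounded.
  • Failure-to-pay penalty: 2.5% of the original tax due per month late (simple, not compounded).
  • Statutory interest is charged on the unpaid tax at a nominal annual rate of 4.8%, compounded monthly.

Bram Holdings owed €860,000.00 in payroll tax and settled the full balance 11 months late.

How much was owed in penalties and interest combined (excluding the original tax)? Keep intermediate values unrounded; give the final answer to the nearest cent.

€447,105.95

Failure-to-file: 11 × 2% × €860,000.00 = €189,200.00, capped at 20% × €860,000.00 = €172,000.00
Failure-to-pay penalty = 2.5% × €860,000.00 × 11 mo = €236,500.00
Interest (4.8%/yr ÷ 12 = 0.4%/month): €860,000.00 × ((1 + 0.004)^11 − 1) = €38,605.9547…
Penalties + interest = €408,500.0000 + €38,605.9547… = €447,105.95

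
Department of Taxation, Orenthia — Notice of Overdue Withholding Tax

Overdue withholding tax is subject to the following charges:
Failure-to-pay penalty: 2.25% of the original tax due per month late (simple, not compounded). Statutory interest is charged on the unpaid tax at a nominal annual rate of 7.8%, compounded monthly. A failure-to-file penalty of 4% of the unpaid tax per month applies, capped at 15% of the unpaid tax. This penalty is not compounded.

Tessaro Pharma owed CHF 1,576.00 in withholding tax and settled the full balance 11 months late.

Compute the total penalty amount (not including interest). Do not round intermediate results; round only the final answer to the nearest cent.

CHF 626.46

Failure-to-file: 11 × 4% × CHF 1,576.00 = CHF 693.44, capped at 15% × CHF 1,576.00 = CHF 236.40
Failure-to-pay penalty = 2.25% × CHF 1,576.00 × 11 mo = CHF 390.06
Total penalty = CHF 236.40 + CHF 390.06 = CHF 626.46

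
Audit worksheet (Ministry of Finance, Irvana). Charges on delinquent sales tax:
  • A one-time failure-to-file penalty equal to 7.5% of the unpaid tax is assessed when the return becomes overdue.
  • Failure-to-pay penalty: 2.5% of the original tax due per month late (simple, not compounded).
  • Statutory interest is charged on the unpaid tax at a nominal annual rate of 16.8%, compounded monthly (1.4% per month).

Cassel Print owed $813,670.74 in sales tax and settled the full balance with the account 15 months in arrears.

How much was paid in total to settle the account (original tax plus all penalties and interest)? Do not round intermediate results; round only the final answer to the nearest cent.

Failure-to-file penalty: 7.5% × $813,670.74 = $61,025.31…
Failure-to-pay penalty = 2.5% × $813,670.74 × 15 mo = $305,126.53…
Interest: $813,670.74 × ((1 + 0.014)^15 − 1) = $813,670.74 × 0.2318826… = $188,676.0959…
Total = $813,670.74 + $366,151.8330 + $188,676.0959… = $1,368,498.67

$1,368,498.67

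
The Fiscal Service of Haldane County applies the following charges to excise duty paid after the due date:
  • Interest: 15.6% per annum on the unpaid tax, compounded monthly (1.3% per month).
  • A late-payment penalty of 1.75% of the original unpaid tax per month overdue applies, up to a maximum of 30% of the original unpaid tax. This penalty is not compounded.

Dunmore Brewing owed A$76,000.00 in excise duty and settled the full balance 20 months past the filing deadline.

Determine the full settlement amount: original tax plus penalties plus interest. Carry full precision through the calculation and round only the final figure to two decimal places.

Penalty (uncapped): 20 × 1.75% × A$76,000.00 = A$26,600.00; cap = 30% × A$76,000.00 = A$22,800.00 → penalty = A$22,800.00
Interest: A$76,000.00 × ((1 + 0.013)^20 − 1) = A$76,000.00 × 0.2947589… = A$22,401.6769…
Total = A$76,000.00 + A$22,800.0000 + A$22,401.6769… = A$121,201.68

A$121,201.68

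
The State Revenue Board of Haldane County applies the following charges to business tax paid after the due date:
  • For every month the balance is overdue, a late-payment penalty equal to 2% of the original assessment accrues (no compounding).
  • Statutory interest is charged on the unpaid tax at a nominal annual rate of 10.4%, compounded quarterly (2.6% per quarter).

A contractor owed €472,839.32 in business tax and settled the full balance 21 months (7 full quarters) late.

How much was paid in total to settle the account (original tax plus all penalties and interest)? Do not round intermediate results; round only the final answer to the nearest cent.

Late-payment penalty: 21 × 2% × €472,839.32 = €198,592.51…
Interest: €472,839.32 × ((1 + 0.026)^7 − 1) = €472,839.32 × 0.1968274… = €93,067.7367…
Total = €472,839.32 + €198,592.5144 + €93,067.7367… = €764,499.57

€764,499.57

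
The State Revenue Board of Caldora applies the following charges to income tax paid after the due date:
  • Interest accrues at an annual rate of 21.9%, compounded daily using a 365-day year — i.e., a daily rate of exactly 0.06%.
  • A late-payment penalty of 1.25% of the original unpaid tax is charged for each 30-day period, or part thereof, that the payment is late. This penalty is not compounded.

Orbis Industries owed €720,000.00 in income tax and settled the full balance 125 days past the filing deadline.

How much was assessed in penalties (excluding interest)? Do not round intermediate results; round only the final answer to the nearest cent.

Penalty periods: ⌈125/30⌉ = 5; penalty = 5 × 1.25% × €720,000.00 = €45,000.00

€45,000.00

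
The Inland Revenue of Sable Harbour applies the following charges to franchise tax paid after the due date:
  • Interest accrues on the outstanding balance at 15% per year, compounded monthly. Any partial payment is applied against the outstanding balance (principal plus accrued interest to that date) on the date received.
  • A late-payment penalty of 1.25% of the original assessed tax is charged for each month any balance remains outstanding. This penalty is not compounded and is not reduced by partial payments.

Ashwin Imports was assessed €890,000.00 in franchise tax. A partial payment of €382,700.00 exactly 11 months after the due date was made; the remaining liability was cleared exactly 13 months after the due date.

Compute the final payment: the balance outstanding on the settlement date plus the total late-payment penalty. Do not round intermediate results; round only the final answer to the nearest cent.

Monthly rate = 15% ÷ 12 = 1.25%
Balance at month 11: €890,000.0000 × (1 + 0.0125)^11 = €1,020,317.5514…
After €382,700.00 payment: €1,020,317.5514… − €382,700.00 = €637,617.5514…
Balance at month 13: €637,617.5514… × (1 + 0.0125)^2 = €653,657.6179…
Penalty: 13 × 1.25% × €890,000.00 = €144,625.00
Final settlement = outstanding balance + penalty = €653,657.6179… + €144,625.00 = €798,282.62

€798,282.62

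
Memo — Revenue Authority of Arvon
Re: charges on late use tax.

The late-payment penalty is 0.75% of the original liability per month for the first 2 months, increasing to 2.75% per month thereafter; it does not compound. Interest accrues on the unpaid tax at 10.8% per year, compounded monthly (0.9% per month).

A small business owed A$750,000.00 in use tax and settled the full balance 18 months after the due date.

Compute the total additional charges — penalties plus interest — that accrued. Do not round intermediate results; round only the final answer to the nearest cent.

Penalty, months 1–2: 2 × 0.75% × A$750,000.00 = A$11,250.00
Penalty, months 3–18: 16 × 2.75% × A$750,000.00 = A$330,000.00
Interest: A$750,000.00 × ((1 + 0.009)^18 − 1) = A$750,000.00 × 0.1750085… = A$131,256.3425…
Penalties + interest = A$341,250.0000 + A$131,256.3425… = A$472,506.34

A$472,506.34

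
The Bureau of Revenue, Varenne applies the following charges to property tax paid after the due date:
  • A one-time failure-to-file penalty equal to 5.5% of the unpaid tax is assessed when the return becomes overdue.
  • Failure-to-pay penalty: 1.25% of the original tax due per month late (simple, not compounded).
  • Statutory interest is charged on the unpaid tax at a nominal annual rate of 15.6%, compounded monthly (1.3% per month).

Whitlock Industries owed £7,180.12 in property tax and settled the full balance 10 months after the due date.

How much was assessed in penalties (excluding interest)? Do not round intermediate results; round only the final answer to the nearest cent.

Failure-to-file penalty: 5.5% × £7,180.12 = £394.91…
Failure-to-pay penalty = 1.25% × £7,180.12 × 10 mo = £897.52…
Total penalty = £394.91… + £897.52… = £1,292.42

£1,292.42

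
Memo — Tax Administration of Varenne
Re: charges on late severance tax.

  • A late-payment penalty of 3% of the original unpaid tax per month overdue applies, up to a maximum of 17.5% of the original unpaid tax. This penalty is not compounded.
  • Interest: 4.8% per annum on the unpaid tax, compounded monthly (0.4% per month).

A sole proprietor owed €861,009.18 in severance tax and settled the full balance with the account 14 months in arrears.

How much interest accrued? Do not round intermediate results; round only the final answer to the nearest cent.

Interest: €861,009.18 × ((1 + 0.004)^14 − 1) = €861,009.18 × 0.0574796… = €49,490.4239…

€49,490.42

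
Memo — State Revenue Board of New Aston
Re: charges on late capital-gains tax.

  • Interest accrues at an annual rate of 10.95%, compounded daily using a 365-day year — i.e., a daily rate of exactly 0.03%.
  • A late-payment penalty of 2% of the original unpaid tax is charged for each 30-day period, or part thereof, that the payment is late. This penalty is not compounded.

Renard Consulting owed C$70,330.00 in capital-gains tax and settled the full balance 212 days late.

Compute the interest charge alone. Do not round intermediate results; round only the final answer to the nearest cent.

Interest: C$70,330.00 × ((1 + 0.0003)^212 − 1) = C$70,330.00 × 0.06565588… = C$4,617.5782…

C$4,617.58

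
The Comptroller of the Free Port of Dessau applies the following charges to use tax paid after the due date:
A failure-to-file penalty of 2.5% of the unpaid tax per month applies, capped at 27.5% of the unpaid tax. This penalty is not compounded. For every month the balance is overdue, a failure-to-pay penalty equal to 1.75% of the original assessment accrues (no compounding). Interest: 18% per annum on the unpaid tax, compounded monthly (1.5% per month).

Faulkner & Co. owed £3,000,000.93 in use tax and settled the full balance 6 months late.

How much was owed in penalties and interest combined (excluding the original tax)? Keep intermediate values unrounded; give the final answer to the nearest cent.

Failure-to-file: 6 × 2.5% × £3,000,000.93 = £450,000.14… (under the 27.5% cap)
Failure-to-pay penalty: 6 × 1.75% × £3,000,000.93 = £315,000.10…
Interest: £3,000,000.93 × ((1 + 0.015)^6 − 1) = £3,000,000.93 × 0.0934433… = £280,329.8787…
Penalties + interest = £765,000.2372… + £280,329.8787… = £1,045,330.12

£1,045,330.12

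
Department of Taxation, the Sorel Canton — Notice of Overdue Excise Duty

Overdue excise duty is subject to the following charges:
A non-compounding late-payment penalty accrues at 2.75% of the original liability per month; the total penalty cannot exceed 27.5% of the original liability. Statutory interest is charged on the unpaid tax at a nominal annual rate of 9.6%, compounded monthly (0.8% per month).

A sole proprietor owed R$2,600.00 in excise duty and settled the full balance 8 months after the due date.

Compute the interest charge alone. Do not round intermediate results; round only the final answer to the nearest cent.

Interest: R$2,600.00 × ((1 + 0.008)^8 − 1) = R$2,600.00 × 0.0658210… = R$171.1345…

R$171.13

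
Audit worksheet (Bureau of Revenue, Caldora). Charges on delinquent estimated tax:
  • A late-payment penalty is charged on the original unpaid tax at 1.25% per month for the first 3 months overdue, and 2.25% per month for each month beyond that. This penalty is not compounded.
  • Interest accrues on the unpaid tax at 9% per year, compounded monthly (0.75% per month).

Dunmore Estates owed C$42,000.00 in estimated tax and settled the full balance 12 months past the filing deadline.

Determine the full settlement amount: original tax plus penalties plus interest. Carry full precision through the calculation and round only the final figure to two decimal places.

Penalty, months 1–3: 3 × 1.25% × C$42,000.00 = C$1,575.00
Penalty, months 4–12: 9 × 2.25% × C$42,000.00 = C$8,505.00
Interest: C$42,000.00 × ((1 + 0.0075)^12 − 1) = C$42,000.00 × 0.0938069… = C$3,939.8897…
Total = C$42,000.00 + C$10,080.0000 + C$3,939.8897… = C$56,019.89

C$56,019.89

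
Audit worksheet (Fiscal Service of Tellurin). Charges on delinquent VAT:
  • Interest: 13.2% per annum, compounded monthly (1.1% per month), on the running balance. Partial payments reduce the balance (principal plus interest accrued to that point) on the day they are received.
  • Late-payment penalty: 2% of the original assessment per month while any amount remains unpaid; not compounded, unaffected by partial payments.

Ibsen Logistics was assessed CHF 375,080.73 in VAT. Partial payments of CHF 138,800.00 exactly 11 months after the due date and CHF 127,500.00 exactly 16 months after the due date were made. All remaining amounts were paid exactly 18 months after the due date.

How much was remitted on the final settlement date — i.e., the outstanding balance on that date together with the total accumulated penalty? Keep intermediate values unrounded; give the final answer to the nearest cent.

Balance at month 11: CHF 375,080.7300 × (1 + 0.011)^11 = CHF 423,045.8744…
After CHF 138,800.00 payment: CHF 423,045.8744… − CHF 138,800.00 = CHF 284,245.8744…
Balance at month 16: CHF 284,245.8744… × (1 + 0.011)^5 = CHF 300,227.1391…
After CHF 127,500.00 payment: CHF 300,227.1391… − CHF 127,500.00 = CHF 172,727.1391…
Balance at month 18: CHF 172,727.1391… × (1 + 0.011)^2 = CHF 176,548.0362…
Penalty: 18 × 2% × CHF 375,080.73 = CHF 135,029.06…
Final settlement = outstanding balance + penalty = CHF 176,548.0362… + CHF 135,029.06… = CHF 311,577.10

CHF 311,577.10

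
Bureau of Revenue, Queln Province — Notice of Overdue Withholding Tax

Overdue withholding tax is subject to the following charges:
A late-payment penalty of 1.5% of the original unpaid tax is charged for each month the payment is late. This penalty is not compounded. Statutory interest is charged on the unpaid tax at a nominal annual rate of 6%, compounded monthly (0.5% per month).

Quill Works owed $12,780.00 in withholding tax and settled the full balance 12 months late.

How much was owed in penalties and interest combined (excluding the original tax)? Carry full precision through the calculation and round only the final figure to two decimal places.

$3,088.64

Late-payment penalty = 1.5% × $12,780.00 × 12 mo = $2,300.40
Interest: $12,780.00 × ((1 + 0.005)^12 − 1) = $12,780.00 × 0.0616778… = $788.2424…
Penalties + interest = $2,300.4000 + $788.2424… = $3,088.64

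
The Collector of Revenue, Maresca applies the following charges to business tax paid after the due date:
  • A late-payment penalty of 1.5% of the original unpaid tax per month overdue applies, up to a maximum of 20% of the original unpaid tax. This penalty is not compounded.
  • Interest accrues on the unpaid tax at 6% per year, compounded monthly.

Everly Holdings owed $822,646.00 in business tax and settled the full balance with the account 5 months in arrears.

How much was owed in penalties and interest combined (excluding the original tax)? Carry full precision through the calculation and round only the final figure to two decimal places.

$82,471.29

Penalty: 5 × 1.5% × $822,646.00 = $61,698.45 (below the 20% cap of $164,529.20)
Interest (6%/yr ÷ 12 = 0.5%/month): $822,646.00 × ((1 + 0.005)^5 − 1) = $20,772.8424…
Penalties + interest = $61,698.4500 + $20,772.8424… = $82,471.29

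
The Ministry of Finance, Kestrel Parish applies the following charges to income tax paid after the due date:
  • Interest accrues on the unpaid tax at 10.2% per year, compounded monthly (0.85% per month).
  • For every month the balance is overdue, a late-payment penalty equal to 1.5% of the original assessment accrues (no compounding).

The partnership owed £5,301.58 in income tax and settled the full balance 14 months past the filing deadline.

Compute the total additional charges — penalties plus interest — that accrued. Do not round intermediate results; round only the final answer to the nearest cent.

Late-payment penalty: 14 × 1.5% × £5,301.58 = £1,113.33…
Interest: £5,301.58 × ((1 + 0.0085)^14 − 1) = £5,301.58 × 0.1258036… = £666.9579…
Penalties + interest = £1,113.3318 + £666.9579… = £1,780.29

£1,780.29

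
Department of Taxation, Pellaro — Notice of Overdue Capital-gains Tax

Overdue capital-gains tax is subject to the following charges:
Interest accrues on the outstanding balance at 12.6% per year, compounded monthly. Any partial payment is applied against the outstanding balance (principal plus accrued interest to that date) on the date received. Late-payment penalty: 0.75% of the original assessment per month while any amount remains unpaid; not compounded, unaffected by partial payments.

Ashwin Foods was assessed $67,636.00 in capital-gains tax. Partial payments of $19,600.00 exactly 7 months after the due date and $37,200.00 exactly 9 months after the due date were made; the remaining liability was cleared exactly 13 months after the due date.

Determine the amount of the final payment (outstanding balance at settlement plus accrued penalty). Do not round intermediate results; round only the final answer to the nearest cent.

$24,412.60

Monthly rate = 12.6% ÷ 12 = 1.05%
Balance at month 7: $67,636.0000 × (1 + 0.0105)^7 = $72,766.6096…
After $19,600.00 payment: $72,766.6096… − $19,600.00 = $53,166.6096…
Balance at month 9: $53,166.6096… × (1 + 0.0105)^2 = $54,288.9700…
After $37,200.00 payment: $54,288.9700… − $37,200.00 = $17,088.9700…
Balance at month 13: $17,088.9700… × (1 + 0.0105)^4 = $17,818.0905…
Penalty: 13 × 0.75% × $67,636.00 = $6,594.51
Final settlement = outstanding balance + penalty = $17,818.0905… + $6,594.51 = $24,412.60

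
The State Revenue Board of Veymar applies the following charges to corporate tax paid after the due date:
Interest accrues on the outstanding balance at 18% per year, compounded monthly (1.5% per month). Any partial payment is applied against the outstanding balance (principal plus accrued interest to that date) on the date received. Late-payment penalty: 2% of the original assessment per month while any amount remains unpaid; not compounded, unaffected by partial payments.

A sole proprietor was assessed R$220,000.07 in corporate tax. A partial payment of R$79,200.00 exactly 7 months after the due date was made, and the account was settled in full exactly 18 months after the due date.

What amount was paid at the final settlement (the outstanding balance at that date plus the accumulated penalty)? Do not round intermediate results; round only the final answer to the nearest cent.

R$273,521.50

Balance at month 7: R$220,000.0700 × (1 + 0.015)^7 = R$244,165.9585…
After R$79,200.00 payment: R$244,165.9585… − R$79,200.00 = R$164,965.9585…
Balance at month 18: R$164,965.9585… × (1 + 0.015)^11 = R$194,321.4756…
Penalty: 18 × 2% × R$220,000.07 = R$79,200.03…
Final settlement = outstanding balance + penalty = R$194,321.4756… + R$79,200.03… = R$273,521.50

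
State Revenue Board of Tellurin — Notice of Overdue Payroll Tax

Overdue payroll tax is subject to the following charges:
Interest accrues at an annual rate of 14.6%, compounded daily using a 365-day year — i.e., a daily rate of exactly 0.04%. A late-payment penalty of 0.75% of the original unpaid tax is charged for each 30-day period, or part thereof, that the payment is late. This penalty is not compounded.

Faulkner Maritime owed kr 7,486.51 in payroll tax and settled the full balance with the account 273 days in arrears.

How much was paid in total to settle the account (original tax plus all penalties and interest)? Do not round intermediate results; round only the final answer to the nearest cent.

kr 8,911.65

Penalty periods: ⌈273/30⌉ = 10; penalty = 10 × 0.75% × kr 7,486.51 = kr 561.49…
Interest: kr 7,486.51 × ((1 + 0.0004)^273 − 1) = kr 7,486.51 × 0.11536105… = kr 863.6517…
Total = kr 7,486.51 + kr 561.4883… + kr 863.6517… = kr 8,911.65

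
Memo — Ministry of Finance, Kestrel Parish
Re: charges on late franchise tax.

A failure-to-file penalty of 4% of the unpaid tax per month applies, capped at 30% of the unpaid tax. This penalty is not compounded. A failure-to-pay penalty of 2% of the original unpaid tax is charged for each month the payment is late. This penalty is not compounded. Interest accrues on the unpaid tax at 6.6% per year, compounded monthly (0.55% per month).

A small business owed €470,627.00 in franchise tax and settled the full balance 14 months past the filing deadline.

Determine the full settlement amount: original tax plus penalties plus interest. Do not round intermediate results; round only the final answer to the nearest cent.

€781,153.39

Failure-to-file: 14 × 4% × €470,627.00 = €263,551.12, capped at 30% × €470,627.00 = €141,188.10
Failure-to-pay penalty: 14 × 2% × €470,627.00 = €131,775.56
Interest: €470,627.00 × ((1 + 0.0055)^14 − 1) = €470,627.00 × 0.0798142… = €37,562.7347…
Total = €470,627.00 + €272,963.6600 + €37,562.7347… = €781,153.39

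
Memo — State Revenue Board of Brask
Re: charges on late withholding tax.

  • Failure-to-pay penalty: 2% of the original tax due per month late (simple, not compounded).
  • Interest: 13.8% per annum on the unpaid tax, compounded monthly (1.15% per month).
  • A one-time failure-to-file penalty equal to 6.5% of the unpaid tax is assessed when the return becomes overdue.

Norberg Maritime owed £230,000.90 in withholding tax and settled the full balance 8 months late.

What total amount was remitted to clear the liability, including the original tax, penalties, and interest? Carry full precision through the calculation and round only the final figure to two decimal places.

£303,782.75

Failure-to-file penalty: 6.5% × £230,000.90 = £14,950.06…
Failure-to-pay penalty: 8 × 2% × £230,000.90 = £36,800.14…
Interest: £230,000.90 × ((1 + 0.0115)^8 − 1) = £230,000.90 × 0.0957894… = £22,031.6493…
Total = £230,000.90 + £51,750.2025 + £22,031.6493… = £303,782.75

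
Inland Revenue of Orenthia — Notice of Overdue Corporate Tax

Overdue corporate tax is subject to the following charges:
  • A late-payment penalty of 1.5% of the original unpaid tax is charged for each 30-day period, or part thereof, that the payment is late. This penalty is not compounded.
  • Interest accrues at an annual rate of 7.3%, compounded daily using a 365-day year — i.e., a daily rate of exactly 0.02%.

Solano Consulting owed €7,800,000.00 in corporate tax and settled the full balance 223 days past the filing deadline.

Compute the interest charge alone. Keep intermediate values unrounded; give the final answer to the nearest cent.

Interest: €7,800,000.00 × ((1 + 0.0002)^223 − 1) = €7,800,000.00 × 0.04560487… = €355,717.9833…

€355,717.98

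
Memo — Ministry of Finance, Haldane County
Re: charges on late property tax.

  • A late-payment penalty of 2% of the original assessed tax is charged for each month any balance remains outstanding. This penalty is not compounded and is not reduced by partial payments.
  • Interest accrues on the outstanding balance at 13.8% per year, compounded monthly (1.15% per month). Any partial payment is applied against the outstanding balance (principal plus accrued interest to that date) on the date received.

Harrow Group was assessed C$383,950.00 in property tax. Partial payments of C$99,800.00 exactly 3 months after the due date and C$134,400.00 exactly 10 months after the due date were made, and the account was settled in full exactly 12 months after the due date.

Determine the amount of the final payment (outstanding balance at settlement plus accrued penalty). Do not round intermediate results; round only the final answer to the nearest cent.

C$284,439.87

Balance at month 3: C$383,950.0000 × (1 + 0.0115)^3 = C$397,349.1911…
After C$99,800.00 payment: C$397,349.1911… − C$99,800.00 = C$297,549.1911…
Balance at month 10: C$297,549.1911… × (1 + 0.0115)^7 = C$322,344.2916…
After C$134,400.00 payment: C$322,344.2916… − C$134,400.00 = C$187,944.2916…
Balance at month 12: C$187,944.2916… × (1 + 0.0115)^2 = C$192,291.8660…
Penalty: 12 × 2% × C$383,950.00 = C$92,148.00
Final settlement = outstanding balance + penalty = C$192,291.8660… + C$92,148.00 = C$284,439.87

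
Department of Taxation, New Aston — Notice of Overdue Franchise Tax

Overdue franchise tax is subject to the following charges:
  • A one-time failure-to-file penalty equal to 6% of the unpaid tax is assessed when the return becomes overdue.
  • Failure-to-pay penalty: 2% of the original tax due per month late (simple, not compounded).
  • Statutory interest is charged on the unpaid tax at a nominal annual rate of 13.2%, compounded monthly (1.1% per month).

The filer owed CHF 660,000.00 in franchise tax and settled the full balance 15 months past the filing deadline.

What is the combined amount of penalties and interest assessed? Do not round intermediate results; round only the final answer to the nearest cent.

CHF 355,298.51

Failure-to-file penalty: 6% × CHF 660,000.00 = CHF 39,600.00
Failure-to-pay penalty: 15 × 2% × CHF 660,000.00 = CHF 198,000.00
Interest: CHF 660,000.00 × ((1 + 0.011)^15 − 1) = CHF 660,000.00 × 0.1783311… = CHF 117,698.5145…
Penalties + interest = CHF 237,600.0000 + CHF 117,698.5145… = CHF 355,298.51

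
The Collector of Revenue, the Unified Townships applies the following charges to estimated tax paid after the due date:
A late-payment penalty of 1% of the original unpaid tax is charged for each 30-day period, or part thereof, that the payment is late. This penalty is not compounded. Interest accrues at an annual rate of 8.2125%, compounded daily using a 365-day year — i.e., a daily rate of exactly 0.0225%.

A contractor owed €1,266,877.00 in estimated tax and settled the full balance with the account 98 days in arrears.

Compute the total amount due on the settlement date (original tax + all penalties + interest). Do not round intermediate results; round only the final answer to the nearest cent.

€1,345,793.76

Penalty periods: ⌈98/30⌉ = 4; penalty = 4 × 1% × €1,266,877.00 = €50,675.08
Interest: €1,266,877.00 × ((1 + 0.000225)^98 − 1) = €1,266,877.00 × 0.02229236… = €28,241.6812…
Total = €1,266,877.00 + €50,675.0800 + €28,241.6812… = €1,345,793.76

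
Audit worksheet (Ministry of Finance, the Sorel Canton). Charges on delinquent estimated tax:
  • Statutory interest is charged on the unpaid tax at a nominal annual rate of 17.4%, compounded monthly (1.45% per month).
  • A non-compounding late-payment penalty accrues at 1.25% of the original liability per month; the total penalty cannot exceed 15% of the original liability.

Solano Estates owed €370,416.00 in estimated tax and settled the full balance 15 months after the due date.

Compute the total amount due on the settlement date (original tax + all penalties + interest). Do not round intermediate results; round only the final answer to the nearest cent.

€515,258.17

Penalty (uncapped): 15 × 1.25% × €370,416.00 = €69,453.00; cap = 15% × €370,416.00 = €55,562.40 → penalty = €55,562.40
Interest: €370,416.00 × ((1 + 0.0145)^15 − 1) = €370,416.00 × 0.2410257… = €89,279.7707…
Total = €370,416.00 + €55,562.4000 + €89,279.7707… = €515,258.17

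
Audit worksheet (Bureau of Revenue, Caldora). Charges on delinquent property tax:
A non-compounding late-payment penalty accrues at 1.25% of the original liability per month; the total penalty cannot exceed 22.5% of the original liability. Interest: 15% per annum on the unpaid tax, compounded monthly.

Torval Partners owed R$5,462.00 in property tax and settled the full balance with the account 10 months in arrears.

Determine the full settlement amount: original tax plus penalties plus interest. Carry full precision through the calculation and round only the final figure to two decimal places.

R$6,867.21

Penalty: 10 × 1.25% × R$5,462.00 = R$682.75 (below the 22.5% cap of R$1,228.95)
Interest (15%/yr ÷ 12 = 1.25%/month): R$5,462.00 × ((1 + 0.0125)^10 − 1) = R$722.4633…
Total = R$5,462.00 + R$682.7500 + R$722.4633… = R$6,867.21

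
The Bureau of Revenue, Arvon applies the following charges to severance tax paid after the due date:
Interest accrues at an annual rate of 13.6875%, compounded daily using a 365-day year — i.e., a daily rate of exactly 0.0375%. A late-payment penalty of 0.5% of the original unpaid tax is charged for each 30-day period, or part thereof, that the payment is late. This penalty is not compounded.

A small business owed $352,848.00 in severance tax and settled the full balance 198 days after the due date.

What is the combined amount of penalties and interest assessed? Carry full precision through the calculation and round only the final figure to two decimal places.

Penalty periods: ⌈198/30⌉ = 7; penalty = 7 × 0.5% × $352,848.00 = $12,349.68
Interest: $352,848.00 × ((1 + 0.000375)^198 − 1) = $352,848.00 × 0.07706105… = $27,190.8373…
Penalties + interest = $12,349.6800 + $27,190.8373… = $39,540.52

$39,540.52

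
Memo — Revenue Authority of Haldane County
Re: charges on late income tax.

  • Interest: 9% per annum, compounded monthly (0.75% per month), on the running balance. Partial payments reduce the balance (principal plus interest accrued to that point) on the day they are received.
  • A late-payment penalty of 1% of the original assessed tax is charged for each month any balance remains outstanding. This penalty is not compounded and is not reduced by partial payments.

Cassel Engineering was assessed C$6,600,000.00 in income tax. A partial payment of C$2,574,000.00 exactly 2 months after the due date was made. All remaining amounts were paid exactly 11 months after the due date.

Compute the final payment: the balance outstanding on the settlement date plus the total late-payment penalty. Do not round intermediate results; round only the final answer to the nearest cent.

C$5,138,335.54

Balance at month 2: C$6,600,000.0000 × (1 + 0.0075)^2 = C$6,699,371.2500
After C$2,574,000.00 payment: C$6,699,371.2500 − C$2,574,000.00 = C$4,125,371.2500
Balance at month 11: C$4,125,371.2500 × (1 + 0.0075)^9 = C$4,412,335.5361…
Penalty: 11 × 1% × C$6,600,000.00 = C$726,000.00
Final settlement = outstanding balance + penalty = C$4,412,335.5361… + C$726,000.00 = C$5,138,335.54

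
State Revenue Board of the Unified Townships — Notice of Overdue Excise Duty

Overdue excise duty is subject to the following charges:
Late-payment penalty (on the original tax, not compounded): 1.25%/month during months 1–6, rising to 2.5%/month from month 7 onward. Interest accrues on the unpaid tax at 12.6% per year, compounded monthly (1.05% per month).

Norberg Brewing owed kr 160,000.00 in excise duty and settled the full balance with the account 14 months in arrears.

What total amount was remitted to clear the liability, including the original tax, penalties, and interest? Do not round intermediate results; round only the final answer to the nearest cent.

kr 229,194.65

Penalty, months 1–6: 6 × 1.25% × kr 160,000.00 = kr 12,000.00
Penalty, months 7–14: 8 × 2.5% × kr 160,000.00 = kr 32,000.00
Interest: kr 160,000.00 × ((1 + 0.0105)^14 − 1) = kr 160,000.00 × 0.1574666… = kr 25,194.6484…
Total = kr 160,000.00 + kr 44,000.0000 + kr 25,194.6484… = kr 229,194.65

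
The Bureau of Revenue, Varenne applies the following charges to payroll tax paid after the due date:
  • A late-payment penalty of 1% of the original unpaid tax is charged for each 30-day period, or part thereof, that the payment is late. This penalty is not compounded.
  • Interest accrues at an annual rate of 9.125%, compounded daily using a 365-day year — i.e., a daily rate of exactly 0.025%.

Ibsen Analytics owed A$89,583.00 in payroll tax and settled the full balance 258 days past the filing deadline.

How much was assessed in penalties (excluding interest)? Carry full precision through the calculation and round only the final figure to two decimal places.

Penalty periods: ⌈258/30⌉ = 9; penalty = 9 × 1% × A$89,583.00 = A$8,062.47

A$8,062.47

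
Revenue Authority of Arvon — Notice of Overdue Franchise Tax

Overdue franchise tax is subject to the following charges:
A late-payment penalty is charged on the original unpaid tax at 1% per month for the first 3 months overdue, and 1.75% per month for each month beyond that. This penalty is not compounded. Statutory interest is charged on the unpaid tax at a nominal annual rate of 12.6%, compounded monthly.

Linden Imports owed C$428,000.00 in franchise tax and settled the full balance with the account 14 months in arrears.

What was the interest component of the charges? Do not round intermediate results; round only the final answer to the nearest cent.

Interest (12.6%/yr ÷ 12 = 1.05%/month): C$428,000.00 × ((1 + 0.0105)^14 − 1) = C$67,395.6844…

C$67,395.68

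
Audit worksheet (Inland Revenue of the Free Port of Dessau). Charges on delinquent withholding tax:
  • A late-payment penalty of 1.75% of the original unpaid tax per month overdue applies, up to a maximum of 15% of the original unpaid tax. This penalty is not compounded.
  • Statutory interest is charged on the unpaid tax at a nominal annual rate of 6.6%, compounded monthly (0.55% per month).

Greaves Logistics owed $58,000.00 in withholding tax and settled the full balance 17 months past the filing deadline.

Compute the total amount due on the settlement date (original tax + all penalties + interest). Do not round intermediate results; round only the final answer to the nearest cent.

$72,368.30

Penalty (uncapped): 17 × 1.75% × $58,000.00 = $17,255.00; cap = 15% × $58,000.00 = $8,700.00 → penalty = $8,700.00
Interest: $58,000.00 × ((1 + 0.0055)^17 − 1) = $58,000.00 × 0.0977293… = $5,668.3020…
Total = $58,000.00 + $8,700.0000 + $5,668.3020… = $72,368.30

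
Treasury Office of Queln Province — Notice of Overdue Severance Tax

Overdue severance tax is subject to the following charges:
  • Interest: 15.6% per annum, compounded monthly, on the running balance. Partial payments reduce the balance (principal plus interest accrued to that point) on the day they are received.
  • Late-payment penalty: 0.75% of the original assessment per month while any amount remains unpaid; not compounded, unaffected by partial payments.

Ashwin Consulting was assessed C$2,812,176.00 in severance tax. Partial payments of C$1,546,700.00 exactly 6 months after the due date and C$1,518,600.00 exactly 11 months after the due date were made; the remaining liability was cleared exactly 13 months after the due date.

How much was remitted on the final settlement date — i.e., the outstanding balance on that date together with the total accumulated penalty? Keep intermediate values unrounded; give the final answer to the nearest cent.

C$349,117.14

Monthly rate = 15.6% ÷ 12 = 1.3%
Balance at month 6: C$2,812,176.0000 × (1 + 0.013)^6 = C$3,038,779.3722…
After C$1,546,700.00 payment: C$3,038,779.3722… − C$1,546,700.00 = C$1,492,079.3722…
Balance at month 11: C$1,492,079.3722… × (1 + 0.013)^5 = C$1,591,619.1402…
After C$1,518,600.00 payment: C$1,591,619.1402… − C$1,518,600.00 = C$73,019.1402…
Balance at month 13: C$73,019.1402… × (1 + 0.013)^2 = C$74,929.9781…
Penalty: 13 × 0.75% × C$2,812,176.00 = C$274,187.16
Final settlement = outstanding balance + penalty = C$74,929.9781… + C$274,187.16 = C$349,117.14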